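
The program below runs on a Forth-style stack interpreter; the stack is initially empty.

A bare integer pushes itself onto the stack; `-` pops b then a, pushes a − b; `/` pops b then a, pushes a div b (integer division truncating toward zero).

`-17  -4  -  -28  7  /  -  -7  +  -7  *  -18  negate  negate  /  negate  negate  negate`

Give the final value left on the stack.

6

-17    -> [-17]
-4     -> [-17, -4]
-      -> [-13]
-28    -> [-13, -28]
7      -> [-13, -28, 7]
/      -> [-13, -4]
-      -> [-9]
-7     -> [-9, -7]
+      -> [-16]
-7     -> [-16, -7]
*      -> [112]
-18    -> [112, -18]
negate -> [112, 18]
negate -> [112, -18]
/      -> [-6]
negate -> [6]
negate -> [-6]
negate -> [6]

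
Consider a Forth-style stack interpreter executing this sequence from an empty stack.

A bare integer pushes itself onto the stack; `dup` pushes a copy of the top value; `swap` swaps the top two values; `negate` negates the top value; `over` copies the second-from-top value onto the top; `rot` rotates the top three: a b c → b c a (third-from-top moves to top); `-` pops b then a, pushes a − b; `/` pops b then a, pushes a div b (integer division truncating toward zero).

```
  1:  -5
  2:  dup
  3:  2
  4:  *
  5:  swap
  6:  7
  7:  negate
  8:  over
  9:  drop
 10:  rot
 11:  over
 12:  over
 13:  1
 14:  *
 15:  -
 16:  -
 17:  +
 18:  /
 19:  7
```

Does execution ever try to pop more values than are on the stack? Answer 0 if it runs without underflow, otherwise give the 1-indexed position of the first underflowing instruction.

-5     → -5
dup    → -5 -5
2      → -5 -5 2
*      → -5 -10
swap   → -10 -5
7      → -10 -5 7
negate → -10 -5 -7
over   → -10 -5 -7 -5
drop   → -10 -5 -7
rot    → -5 -7 -10
over   → -5 -7 -10 -7
over   → -5 -7 -10 -7 -10
1      → -5 -7 -10 -7 -10 1
*      → -5 -7 -10 -7 -10
-      → -5 -7 -10 3
-      → -5 -7 -13
+      → -5 -20
/      → 0
7      → 0 7

0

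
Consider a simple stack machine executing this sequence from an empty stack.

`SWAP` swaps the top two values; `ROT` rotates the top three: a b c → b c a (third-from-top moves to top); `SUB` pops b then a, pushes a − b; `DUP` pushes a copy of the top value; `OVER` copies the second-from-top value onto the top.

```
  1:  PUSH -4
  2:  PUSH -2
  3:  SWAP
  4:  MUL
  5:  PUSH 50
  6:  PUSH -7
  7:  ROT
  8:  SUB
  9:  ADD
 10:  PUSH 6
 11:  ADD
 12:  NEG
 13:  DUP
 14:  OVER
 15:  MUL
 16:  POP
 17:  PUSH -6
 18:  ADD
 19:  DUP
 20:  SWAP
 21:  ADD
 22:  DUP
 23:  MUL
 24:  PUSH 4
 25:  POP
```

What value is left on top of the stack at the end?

PUSH -4 -> -4
PUSH -2 -> -4 -2
SWAP    -> -2 -4
MUL     -> 8
PUSH 50 -> 8 50
PUSH -7 -> 8 50 -7
ROT     -> 50 -7 8
SUB     -> 50 -15
ADD     -> 35
PUSH 6  -> 35 6
ADD     -> 41
NEG     -> -41
DUP     -> -41 -41
OVER    -> -41 -41 -41
MUL     -> -41 1681
POP     -> -41
PUSH -6 -> -41 -6
ADD     -> -47
DUP     -> -47 -47
SWAP    -> -47 -47
ADD     -> -94
DUP     -> -94 -94
MUL     -> 8836
PUSH 4  -> 8836 4
POP     -> 8836

8836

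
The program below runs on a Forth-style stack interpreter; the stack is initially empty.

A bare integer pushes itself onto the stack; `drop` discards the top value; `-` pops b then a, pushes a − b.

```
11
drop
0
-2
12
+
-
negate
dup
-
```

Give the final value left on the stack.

11     → 11
drop   → (empty)
0      → 0
-2     → 0 -2
12     → 0 -2 12
+      → 0 10
-      → -10
negate → 10
dup    → 10 10
-      → 0

0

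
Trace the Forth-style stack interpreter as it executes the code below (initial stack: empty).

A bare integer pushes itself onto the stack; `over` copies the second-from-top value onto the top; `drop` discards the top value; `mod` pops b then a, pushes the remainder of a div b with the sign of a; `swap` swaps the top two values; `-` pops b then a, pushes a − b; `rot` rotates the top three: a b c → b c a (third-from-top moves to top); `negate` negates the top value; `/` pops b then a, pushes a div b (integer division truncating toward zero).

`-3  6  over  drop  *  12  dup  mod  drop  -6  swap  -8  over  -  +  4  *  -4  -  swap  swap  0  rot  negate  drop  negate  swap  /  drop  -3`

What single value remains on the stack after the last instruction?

-3

-3     : -3
6      : -3 6
over   : -3 6 -3
drop   : -3 6
*      : -18
12     : -18 12
dup    : -18 12 12
mod    : -18 0
drop   : -18
-6     : -18 -6
swap   : -6 -18
-8     : -6 -18 -8
over   : -6 -18 -8 -18
-      : -6 -18 10
+      : -6 -8
4      : -6 -8 4
*      : -6 -32
-4     : -6 -32 -4
-      : -6 -28
swap   : -28 -6
swap   : -6 -28
0      : -6 -28 0
rot    : -28 0 -6
negate : -28 0 6
drop   : -28 0
negate : -28 0
swap   : 0 -28
/      : 0
drop   : (empty)
-3     : -3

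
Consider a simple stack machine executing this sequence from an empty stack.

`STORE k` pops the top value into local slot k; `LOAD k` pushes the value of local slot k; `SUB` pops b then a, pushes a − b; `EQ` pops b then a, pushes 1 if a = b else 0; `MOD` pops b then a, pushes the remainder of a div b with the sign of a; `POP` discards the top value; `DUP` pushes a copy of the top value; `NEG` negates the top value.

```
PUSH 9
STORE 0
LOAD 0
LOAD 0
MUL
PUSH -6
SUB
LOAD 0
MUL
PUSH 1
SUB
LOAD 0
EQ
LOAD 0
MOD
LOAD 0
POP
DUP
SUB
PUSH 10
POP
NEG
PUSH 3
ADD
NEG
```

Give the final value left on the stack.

-3

PUSH 9  → 9
STORE 0 → (empty)
LOAD 0  → 9
LOAD 0  → 9 9
MUL     → 81
PUSH -6 → 81 -6
SUB     → 87
LOAD 0  → 87 9
MUL     → 783
PUSH 1  → 783 1
SUB     → 782
LOAD 0  → 782 9
EQ      → 0
LOAD 0  → 0 9
MOD     → 0
LOAD 0  → 0 9
POP     → 0
DUP     → 0 0
SUB     → 0
PUSH 10 → 0 10
POP     → 0
NEG     → 0
PUSH 3  → 0 3
ADD     → 3
NEG     → -3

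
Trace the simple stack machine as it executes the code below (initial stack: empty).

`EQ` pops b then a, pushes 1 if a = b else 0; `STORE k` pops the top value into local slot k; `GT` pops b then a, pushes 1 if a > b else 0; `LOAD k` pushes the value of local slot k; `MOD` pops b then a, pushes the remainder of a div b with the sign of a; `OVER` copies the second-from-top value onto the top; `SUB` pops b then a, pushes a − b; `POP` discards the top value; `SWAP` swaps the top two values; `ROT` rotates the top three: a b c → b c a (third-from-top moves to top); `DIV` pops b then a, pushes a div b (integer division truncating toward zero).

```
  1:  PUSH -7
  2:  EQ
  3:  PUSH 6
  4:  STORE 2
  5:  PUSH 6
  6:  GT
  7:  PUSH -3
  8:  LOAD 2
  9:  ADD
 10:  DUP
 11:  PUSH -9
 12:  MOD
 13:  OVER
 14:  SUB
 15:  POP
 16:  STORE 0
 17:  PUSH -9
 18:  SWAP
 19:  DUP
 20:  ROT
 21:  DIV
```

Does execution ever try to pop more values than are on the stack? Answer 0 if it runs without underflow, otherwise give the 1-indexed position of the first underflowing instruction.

2

PUSH -7 -> [-7]
EQ  — needs 2 operands, stack has 1 → underflow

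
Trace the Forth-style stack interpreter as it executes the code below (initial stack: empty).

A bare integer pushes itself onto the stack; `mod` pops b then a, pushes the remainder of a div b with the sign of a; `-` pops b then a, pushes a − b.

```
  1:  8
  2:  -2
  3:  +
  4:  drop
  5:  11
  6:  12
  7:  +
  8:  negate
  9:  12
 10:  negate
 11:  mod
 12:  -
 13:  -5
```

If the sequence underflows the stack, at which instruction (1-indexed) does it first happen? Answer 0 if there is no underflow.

8      -> 8
-2     -> 8 -2
+      -> 6
drop   -> (empty)
11     -> 11
12     -> 11 12
+      -> 23
negate -> -23
12     -> -23 12
negate -> -23 -12
mod    -> -11
-  — needs 2 operands, stack has 1 → underflow

12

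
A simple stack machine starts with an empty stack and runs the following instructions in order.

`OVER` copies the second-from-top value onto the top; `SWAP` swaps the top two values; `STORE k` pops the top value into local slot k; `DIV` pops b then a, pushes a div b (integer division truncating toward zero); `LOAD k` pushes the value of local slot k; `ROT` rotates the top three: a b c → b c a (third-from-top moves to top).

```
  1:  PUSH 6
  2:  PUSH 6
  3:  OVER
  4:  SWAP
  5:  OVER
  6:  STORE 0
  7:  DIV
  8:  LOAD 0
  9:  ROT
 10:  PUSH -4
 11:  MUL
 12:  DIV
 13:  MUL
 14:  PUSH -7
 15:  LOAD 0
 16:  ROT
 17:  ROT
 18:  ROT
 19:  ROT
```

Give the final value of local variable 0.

6

PUSH 6  → [6]
PUSH 6  → [6, 6]
OVER    → [6, 6, 6]
SWAP    → [6, 6, 6]
OVER    → [6, 6, 6, 6]
STORE 0 → [6, 6, 6]
DIV     → [6, 1]
LOAD 0  → [6, 1, 6]
ROT     → [1, 6, 6]
PUSH -4 → [1, 6, 6, -4]
MUL     → [1, 6, -24]
DIV     → [1, 0]
MUL     → [0]
PUSH -7 → [0, -7]
LOAD 0  → [0, -7, 6]
ROT     → [-7, 6, 0]
ROT     → [6, 0, -7]
ROT     → [0, -7, 6]
ROT     → [-7, 6, 0]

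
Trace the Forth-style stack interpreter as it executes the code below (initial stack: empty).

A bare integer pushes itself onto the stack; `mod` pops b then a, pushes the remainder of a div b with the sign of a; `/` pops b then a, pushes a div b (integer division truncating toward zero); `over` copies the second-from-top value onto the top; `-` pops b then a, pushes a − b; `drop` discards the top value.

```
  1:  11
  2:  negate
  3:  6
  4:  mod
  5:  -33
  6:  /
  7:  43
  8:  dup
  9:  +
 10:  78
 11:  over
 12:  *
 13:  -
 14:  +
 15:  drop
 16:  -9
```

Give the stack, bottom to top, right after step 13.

[0, -6622]

11      [11]
negate  [-11]
6       [-11, 6]
mod     [-5]
-33     [-5, -33]
/       [0]
43      [0, 43]
dup     [0, 43, 43]
+       [0, 86]
78      [0, 86, 78]
over    [0, 86, 78, 86]
*       [0, 86, 6708]
-       [0, -6622]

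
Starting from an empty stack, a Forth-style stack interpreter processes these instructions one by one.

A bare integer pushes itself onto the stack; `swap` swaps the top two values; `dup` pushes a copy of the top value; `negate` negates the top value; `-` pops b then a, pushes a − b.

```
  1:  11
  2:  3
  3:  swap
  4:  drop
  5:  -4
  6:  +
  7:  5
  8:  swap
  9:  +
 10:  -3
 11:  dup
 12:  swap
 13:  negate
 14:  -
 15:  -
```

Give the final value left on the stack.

11      [11]
3       [11, 3]
swap    [3, 11]
drop    [3]
-4      [3, -4]
+       [-1]
5       [-1, 5]
swap    [5, -1]
+       [4]
-3      [4, -3]
dup     [4, -3, -3]
swap    [4, -3, -3]
negate  [4, -3, 3]
-       [4, -6]
-       [10]

10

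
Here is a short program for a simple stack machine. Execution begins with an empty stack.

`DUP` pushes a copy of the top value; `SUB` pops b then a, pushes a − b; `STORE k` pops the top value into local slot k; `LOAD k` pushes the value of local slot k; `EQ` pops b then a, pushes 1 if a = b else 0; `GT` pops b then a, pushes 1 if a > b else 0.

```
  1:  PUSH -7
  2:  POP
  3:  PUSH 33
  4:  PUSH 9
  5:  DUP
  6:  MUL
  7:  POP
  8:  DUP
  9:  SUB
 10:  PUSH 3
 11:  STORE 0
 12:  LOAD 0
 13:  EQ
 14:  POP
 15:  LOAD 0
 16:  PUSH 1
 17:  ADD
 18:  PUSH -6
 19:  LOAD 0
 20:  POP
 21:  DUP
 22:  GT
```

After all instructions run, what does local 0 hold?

3

PUSH -7 → [-7]
POP     → []
PUSH 33 → [33]
PUSH 9  → [33, 9]
DUP     → [33, 9, 9]
MUL     → [33, 81]
POP     → [33]
DUP     → [33, 33]
SUB     → [0]
PUSH 3  → [0, 3]
STORE 0 → [0]
LOAD 0  → [0, 3]
EQ      → [0]
POP     → []
LOAD 0  → [3]
PUSH 1  → [3, 1]
ADD     → [4]
PUSH -6 → [4, -6]
LOAD 0  → [4, -6, 3]
POP     → [4, -6]
DUP     → [4, -6, -6]
GT      → [4, 0]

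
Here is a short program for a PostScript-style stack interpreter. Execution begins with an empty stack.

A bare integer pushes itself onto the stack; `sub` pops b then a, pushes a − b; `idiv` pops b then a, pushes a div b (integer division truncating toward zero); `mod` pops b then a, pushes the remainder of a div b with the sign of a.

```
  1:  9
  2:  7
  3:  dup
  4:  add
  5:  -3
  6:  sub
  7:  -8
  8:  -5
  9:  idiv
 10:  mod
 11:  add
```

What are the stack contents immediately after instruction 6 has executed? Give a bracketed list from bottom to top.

9   : 9
7   : 9 7
dup : 9 7 7
add : 9 14
-3  : 9 14 -3
sub : 9 17

[9, 17]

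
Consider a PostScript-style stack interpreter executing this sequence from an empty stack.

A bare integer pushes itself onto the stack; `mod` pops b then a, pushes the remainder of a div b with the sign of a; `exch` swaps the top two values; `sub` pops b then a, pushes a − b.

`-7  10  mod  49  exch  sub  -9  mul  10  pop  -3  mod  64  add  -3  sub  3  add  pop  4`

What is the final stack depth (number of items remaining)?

-7   -> [-7]
10   -> [-7, 10]
mod  -> [-7]
49   -> [-7, 49]
exch -> [49, -7]
sub  -> [56]
-9   -> [56, -9]
mul  -> [-504]
10   -> [-504, 10]
pop  -> [-504]
-3   -> [-504, -3]
mod  -> [0]
64   -> [0, 64]
add  -> [64]
-3   -> [64, -3]
sub  -> [67]
3    -> [67, 3]
add  -> [70]
pop  -> []
4    -> [4]

1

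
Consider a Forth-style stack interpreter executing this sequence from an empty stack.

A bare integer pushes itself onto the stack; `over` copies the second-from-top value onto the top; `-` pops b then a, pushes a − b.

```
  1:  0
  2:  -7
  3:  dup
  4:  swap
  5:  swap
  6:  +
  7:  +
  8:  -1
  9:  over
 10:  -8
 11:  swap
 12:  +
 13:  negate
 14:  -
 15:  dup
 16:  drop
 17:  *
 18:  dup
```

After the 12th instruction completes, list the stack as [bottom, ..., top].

0     [0]
-7    [0, -7]
dup   [0, -7, -7]
swap  [0, -7, -7]
swap  [0, -7, -7]
+     [0, -14]
+     [-14]
-1    [-14, -1]
over  [-14, -1, -14]
-8    [-14, -1, -14, -8]
swap  [-14, -1, -8, -14]
+     [-14, -1, -22]

[-14, -1, -22]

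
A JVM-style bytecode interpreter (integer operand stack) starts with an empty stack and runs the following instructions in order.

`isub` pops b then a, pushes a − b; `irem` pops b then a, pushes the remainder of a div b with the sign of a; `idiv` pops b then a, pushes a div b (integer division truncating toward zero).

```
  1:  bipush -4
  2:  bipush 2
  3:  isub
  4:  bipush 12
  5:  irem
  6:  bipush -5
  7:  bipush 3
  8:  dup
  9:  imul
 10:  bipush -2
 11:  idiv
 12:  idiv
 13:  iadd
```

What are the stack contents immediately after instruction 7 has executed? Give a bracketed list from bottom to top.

[-6, -5, 3]

bipush -4  [-4]
bipush 2   [-4, 2]
isub       [-6]
bipush 12  [-6, 12]
irem       [-6]
bipush -5  [-6, -5]
bipush 3   [-6, -5, 3]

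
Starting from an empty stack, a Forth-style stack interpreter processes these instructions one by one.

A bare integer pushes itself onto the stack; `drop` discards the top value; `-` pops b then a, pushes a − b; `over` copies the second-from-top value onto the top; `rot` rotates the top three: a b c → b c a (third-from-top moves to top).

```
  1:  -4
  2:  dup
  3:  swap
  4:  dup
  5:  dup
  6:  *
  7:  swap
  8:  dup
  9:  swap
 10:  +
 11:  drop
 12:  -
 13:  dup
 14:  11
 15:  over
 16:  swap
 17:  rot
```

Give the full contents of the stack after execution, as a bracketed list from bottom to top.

[-20, -20, 11, -20]

-4   -> [-4]
dup  -> [-4, -4]
swap -> [-4, -4]
dup  -> [-4, -4, -4]
dup  -> [-4, -4, -4, -4]
*    -> [-4, -4, 16]
swap -> [-4, 16, -4]
dup  -> [-4, 16, -4, -4]
swap -> [-4, 16, -4, -4]
+    -> [-4, 16, -8]
drop -> [-4, 16]
-    -> [-20]
dup  -> [-20, -20]
11   -> [-20, -20, 11]
over -> [-20, -20, 11, -20]
swap -> [-20, -20, -20, 11]
rot  -> [-20, -20, 11, -20]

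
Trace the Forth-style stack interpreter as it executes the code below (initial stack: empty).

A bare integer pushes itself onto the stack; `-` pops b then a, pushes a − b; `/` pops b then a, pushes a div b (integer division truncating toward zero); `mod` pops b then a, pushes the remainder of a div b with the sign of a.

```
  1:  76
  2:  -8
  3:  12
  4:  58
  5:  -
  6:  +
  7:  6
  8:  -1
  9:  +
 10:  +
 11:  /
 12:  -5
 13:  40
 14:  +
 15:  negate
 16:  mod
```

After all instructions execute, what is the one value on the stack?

76     -> 76
-8     -> 76 -8
12     -> 76 -8 12
58     -> 76 -8 12 58
-      -> 76 -8 -46
+      -> 76 -54
6      -> 76 -54 6
-1     -> 76 -54 6 -1
+      -> 76 -54 5
+      -> 76 -49
/      -> -1
-5     -> -1 -5
40     -> -1 -5 40
+      -> -1 35
negate -> -1 -35
mod    -> -1

-1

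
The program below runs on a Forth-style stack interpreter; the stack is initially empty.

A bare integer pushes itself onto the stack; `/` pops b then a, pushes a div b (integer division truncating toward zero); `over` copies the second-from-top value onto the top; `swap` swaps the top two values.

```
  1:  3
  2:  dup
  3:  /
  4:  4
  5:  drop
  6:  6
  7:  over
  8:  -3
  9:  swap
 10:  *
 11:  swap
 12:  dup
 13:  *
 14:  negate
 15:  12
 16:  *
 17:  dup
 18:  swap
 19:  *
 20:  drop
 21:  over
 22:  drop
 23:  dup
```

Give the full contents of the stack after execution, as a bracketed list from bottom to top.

3      -> 3
dup    -> 3 3
/      -> 1
4      -> 1 4
drop   -> 1
6      -> 1 6
over   -> 1 6 1
-3     -> 1 6 1 -3
swap   -> 1 6 -3 1
*      -> 1 6 -3
swap   -> 1 -3 6
dup    -> 1 -3 6 6
*      -> 1 -3 36
negate -> 1 -3 -36
12     -> 1 -3 -36 12
*      -> 1 -3 -432
dup    -> 1 -3 -432 -432
swap   -> 1 -3 -432 -432
*      -> 1 -3 186624
drop   -> 1 -3
over   -> 1 -3 1
drop   -> 1 -3
dup    -> 1 -3 -3

[1, -3, -3]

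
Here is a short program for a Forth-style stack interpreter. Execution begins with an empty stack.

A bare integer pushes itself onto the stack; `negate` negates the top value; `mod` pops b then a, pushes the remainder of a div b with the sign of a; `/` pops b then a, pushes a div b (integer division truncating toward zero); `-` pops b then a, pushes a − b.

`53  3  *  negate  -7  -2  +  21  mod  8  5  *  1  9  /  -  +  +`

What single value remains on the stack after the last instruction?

53     -> [53]
3      -> [53, 3]
*      -> [159]
negate -> [-159]
-7     -> [-159, -7]
-2     -> [-159, -7, -2]
+      -> [-159, -9]
21     -> [-159, -9, 21]
mod    -> [-159, -9]
8      -> [-159, -9, 8]
5      -> [-159, -9, 8, 5]
*      -> [-159, -9, 40]
1      -> [-159, -9, 40, 1]
9      -> [-159, -9, 40, 1, 9]
/      -> [-159, -9, 40, 0]
-      -> [-159, -9, 40]
+      -> [-159, 31]
+      -> [-128]

-128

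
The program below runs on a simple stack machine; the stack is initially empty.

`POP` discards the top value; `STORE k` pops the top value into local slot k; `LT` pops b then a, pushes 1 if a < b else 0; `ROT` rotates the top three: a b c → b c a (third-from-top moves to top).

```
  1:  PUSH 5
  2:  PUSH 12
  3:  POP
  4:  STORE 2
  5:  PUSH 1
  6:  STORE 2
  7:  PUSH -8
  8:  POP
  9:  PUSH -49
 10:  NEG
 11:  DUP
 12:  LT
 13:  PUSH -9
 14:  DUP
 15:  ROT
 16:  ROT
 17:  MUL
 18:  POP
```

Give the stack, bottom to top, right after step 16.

[-9, 0, -9]

PUSH 5   : [5]
PUSH 12  : [5, 12]
POP      : [5]
STORE 2  : []
PUSH 1   : [1]
STORE 2  : []
PUSH -8  : [-8]
POP      : []
PUSH -49 : [-49]
NEG      : [49]
DUP      : [49, 49]
LT       : [0]
PUSH -9  : [0, -9]
DUP      : [0, -9, -9]
ROT      : [-9, -9, 0]
ROT      : [-9, 0, -9]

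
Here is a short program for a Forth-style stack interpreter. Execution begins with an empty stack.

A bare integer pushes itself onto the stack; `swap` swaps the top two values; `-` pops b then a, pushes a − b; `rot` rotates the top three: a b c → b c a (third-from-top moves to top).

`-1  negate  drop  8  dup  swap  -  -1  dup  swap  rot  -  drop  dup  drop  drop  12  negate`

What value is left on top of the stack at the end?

-1     → [-1]
negate → [1]
drop   → []
8      → [8]
dup    → [8, 8]
swap   → [8, 8]
-      → [0]
-1     → [0, -1]
dup    → [0, -1, -1]
swap   → [0, -1, -1]
rot    → [-1, -1, 0]
-      → [-1, -1]
drop   → [-1]
dup    → [-1, -1]
drop   → [-1]
drop   → []
12     → [12]
negate → [-12]

-12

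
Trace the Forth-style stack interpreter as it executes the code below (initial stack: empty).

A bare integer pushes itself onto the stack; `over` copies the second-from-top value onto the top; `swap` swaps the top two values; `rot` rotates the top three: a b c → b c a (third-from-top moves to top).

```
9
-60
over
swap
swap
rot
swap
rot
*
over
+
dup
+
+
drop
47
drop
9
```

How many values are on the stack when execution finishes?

9    : 9
-60  : 9 -60
over : 9 -60 9
swap : 9 9 -60
swap : 9 -60 9
rot  : -60 9 9
swap : -60 9 9
rot  : 9 9 -60
*    : 9 -540
over : 9 -540 9
+    : 9 -531
dup  : 9 -531 -531
+    : 9 -1062
+    : -1053
drop : (empty)
47   : 47
drop : (empty)
9    : 9

1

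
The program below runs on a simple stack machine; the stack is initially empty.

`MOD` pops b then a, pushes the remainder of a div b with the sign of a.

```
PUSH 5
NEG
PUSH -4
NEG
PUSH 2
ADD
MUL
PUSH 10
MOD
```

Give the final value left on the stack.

PUSH 5  -> [5]
NEG     -> [-5]
PUSH -4 -> [-5, -4]
NEG     -> [-5, 4]
PUSH 2  -> [-5, 4, 2]
ADD     -> [-5, 6]
MUL     -> [-30]
PUSH 10 -> [-30, 10]
MOD     -> [0]

0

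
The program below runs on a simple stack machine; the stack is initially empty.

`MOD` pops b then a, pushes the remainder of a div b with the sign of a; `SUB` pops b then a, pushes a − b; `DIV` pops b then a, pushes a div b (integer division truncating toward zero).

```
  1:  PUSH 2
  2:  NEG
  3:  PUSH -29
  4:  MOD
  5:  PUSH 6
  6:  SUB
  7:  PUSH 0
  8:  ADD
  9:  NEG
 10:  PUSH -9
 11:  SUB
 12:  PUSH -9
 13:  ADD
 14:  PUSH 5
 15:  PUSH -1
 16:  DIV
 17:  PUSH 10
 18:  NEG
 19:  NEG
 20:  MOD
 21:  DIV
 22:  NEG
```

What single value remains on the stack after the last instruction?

PUSH 2    2
NEG       -2
PUSH -29  -2 -29
MOD       -2
PUSH 6    -2 6
SUB       -8
PUSH 0    -8 0
ADD       -8
NEG       8
PUSH -9   8 -9
SUB       17
PUSH -9   17 -9
ADD       8
PUSH 5    8 5
PUSH -1   8 5 -1
DIV       8 -5
PUSH 10   8 -5 10
NEG       8 -5 -10
NEG       8 -5 10
MOD       8 -5
DIV       -1
NEG       1

1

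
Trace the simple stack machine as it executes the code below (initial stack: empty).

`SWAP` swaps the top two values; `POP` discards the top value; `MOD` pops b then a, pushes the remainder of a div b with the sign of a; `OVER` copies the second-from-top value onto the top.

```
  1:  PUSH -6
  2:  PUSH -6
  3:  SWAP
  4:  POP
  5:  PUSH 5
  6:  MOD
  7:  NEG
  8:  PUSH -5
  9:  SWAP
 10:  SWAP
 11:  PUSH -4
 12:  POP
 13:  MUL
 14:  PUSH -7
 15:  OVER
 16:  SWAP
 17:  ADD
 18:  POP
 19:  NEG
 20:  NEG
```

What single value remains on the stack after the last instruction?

PUSH -6 -> -6
PUSH -6 -> -6 -6
SWAP    -> -6 -6
POP     -> -6
PUSH 5  -> -6 5
MOD     -> -1
NEG     -> 1
PUSH -5 -> 1 -5
SWAP    -> -5 1
SWAP    -> 1 -5
PUSH -4 -> 1 -5 -4
POP     -> 1 -5
MUL     -> -5
PUSH -7 -> -5 -7
OVER    -> -5 -7 -5
SWAP    -> -5 -5 -7
ADD     -> -5 -12
POP     -> -5
NEG     -> 5
NEG     -> -5

-5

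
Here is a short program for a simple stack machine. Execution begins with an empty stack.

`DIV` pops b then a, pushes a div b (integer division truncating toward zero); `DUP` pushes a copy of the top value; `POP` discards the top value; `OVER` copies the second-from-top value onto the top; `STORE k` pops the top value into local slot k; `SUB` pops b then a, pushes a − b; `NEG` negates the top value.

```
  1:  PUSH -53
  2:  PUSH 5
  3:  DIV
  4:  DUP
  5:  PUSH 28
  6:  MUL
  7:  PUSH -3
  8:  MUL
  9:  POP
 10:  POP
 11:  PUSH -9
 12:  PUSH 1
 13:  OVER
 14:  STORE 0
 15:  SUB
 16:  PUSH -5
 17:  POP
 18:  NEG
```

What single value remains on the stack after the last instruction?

10

PUSH -53 -> -53
PUSH 5   -> -53 5
DIV      -> -10
DUP      -> -10 -10
PUSH 28  -> -10 -10 28
MUL      -> -10 -280
PUSH -3  -> -10 -280 -3
MUL      -> -10 840
POP      -> -10
POP      -> (empty)
PUSH -9  -> -9
PUSH 1   -> -9 1
OVER     -> -9 1 -9
STORE 0  -> -9 1
SUB      -> -10
PUSH -5  -> -10 -5
POP      -> -10
NEG      -> 10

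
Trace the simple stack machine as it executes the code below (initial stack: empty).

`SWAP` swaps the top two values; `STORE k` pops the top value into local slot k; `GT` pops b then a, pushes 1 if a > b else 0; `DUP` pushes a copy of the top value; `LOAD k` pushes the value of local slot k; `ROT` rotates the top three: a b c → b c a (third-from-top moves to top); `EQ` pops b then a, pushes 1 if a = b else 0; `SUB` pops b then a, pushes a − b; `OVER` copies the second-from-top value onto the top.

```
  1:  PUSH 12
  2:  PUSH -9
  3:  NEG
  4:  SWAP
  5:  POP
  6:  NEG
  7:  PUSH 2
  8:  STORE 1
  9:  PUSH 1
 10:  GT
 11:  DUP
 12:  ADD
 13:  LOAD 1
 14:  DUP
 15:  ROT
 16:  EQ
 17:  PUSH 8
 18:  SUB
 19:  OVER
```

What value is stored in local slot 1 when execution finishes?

PUSH 12 -> 12
PUSH -9 -> 12 -9
NEG     -> 12 9
SWAP    -> 9 12
POP     -> 9
NEG     -> -9
PUSH 2  -> -9 2
STORE 1 -> -9
PUSH 1  -> -9 1
GT      -> 0
DUP     -> 0 0
ADD     -> 0
LOAD 1  -> 0 2
DUP     -> 0 2 2
ROT     -> 2 2 0
EQ      -> 2 0
PUSH 8  -> 2 0 8
SUB     -> 2 -8
OVER    -> 2 -8 2

2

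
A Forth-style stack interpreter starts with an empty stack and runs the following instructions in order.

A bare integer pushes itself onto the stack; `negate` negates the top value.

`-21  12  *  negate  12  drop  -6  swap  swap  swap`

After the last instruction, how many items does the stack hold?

-21     [-21]
12      [-21, 12]
*       [-252]
negate  [252]
12      [252, 12]
drop    [252]
-6      [252, -6]
swap    [-6, 252]
swap    [252, -6]
swap    [-6, 252]

2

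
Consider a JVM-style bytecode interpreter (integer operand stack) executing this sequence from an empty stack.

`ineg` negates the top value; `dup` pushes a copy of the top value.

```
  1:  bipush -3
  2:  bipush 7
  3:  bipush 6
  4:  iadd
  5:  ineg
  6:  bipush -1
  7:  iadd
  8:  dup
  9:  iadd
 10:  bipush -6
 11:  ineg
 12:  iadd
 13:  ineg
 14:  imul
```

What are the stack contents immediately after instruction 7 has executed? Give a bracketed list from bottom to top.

[-3, -14]

bipush -3  [-3]
bipush 7   [-3, 7]
bipush 6   [-3, 7, 6]
iadd       [-3, 13]
ineg       [-3, -13]
bipush -1  [-3, -13, -1]
iadd       [-3, -14]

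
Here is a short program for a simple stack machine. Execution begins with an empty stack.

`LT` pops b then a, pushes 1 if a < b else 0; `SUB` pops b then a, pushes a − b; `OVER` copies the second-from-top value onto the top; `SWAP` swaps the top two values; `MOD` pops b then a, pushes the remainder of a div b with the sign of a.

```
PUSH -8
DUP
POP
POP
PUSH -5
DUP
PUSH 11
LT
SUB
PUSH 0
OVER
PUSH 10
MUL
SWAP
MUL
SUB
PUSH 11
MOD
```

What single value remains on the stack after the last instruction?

PUSH -8 -> -8
DUP     -> -8 -8
POP     -> -8
POP     -> (empty)
PUSH -5 -> -5
DUP     -> -5 -5
PUSH 11 -> -5 -5 11
LT      -> -5 1
SUB     -> -6
PUSH 0  -> -6 0
OVER    -> -6 0 -6
PUSH 10 -> -6 0 -6 10
MUL     -> -6 0 -60
SWAP    -> -6 -60 0
MUL     -> -6 0
SUB     -> -6
PUSH 11 -> -6 11
MOD     -> -6

-6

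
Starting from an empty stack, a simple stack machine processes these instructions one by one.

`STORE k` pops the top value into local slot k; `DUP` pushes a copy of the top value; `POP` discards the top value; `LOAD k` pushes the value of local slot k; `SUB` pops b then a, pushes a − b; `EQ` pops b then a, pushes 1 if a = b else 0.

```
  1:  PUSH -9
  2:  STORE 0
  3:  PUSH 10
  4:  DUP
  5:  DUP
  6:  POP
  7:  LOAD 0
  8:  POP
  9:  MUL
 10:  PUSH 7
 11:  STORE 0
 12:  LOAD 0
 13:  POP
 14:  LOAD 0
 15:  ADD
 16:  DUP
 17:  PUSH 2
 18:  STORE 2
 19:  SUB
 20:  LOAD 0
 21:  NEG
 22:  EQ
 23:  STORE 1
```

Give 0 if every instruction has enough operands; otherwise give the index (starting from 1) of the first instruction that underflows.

0

PUSH -9 → -9
STORE 0 → (empty)
PUSH 10 → 10
DUP     → 10 10
DUP     → 10 10 10
POP     → 10 10
LOAD 0  → 10 10 -9
POP     → 10 10
MUL     → 100
PUSH 7  → 100 7
STORE 0 → 100
LOAD 0  → 100 7
POP     → 100
LOAD 0  → 100 7
ADD     → 107
DUP     → 107 107
PUSH 2  → 107 107 2
STORE 2 → 107 107
SUB     → 0
LOAD 0  → 0 7
NEG     → 0 -7
EQ      → 0
STORE 1 → (empty)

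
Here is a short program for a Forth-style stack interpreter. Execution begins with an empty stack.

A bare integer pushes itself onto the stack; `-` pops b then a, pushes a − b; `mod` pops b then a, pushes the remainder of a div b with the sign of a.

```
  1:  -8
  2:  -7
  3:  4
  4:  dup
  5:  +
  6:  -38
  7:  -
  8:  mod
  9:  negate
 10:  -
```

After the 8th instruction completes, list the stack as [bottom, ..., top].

-8  -> [-8]
-7  -> [-8, -7]
4   -> [-8, -7, 4]
dup -> [-8, -7, 4, 4]
+   -> [-8, -7, 8]
-38 -> [-8, -7, 8, -38]
-   -> [-8, -7, 46]
mod -> [-8, -7]

[-8, -7]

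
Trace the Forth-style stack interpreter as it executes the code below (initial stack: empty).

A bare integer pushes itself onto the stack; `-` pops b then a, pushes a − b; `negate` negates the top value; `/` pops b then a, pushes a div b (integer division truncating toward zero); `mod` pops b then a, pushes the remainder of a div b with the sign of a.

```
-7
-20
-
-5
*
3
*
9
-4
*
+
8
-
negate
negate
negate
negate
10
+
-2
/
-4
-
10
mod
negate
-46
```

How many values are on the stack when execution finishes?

2

-7     : -7
-20    : -7 -20
-      : 13
-5     : 13 -5
*      : -65
3      : -65 3
*      : -195
9      : -195 9
-4     : -195 9 -4
*      : -195 -36
+      : -231
8      : -231 8
-      : -239
negate : 239
negate : -239
negate : 239
negate : -239
10     : -239 10
+      : -229
-2     : -229 -2
/      : 114
-4     : 114 -4
-      : 118
10     : 118 10
mod    : 8
negate : -8
-46    : -8 -46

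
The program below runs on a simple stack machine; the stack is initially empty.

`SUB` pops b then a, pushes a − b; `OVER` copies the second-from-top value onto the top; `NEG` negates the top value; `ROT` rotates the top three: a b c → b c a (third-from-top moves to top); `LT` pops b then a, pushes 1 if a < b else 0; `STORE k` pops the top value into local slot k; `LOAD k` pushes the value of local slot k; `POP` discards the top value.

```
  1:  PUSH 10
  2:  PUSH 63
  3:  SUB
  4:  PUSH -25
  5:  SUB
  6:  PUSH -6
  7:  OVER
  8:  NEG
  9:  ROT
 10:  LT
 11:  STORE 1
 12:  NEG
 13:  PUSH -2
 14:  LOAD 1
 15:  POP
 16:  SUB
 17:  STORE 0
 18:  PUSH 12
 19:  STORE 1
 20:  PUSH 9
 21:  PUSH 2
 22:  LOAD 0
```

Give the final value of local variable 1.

12

PUSH 10  : [10]
PUSH 63  : [10, 63]
SUB      : [-53]
PUSH -25 : [-53, -25]
SUB      : [-28]
PUSH -6  : [-28, -6]
OVER     : [-28, -6, -28]
NEG      : [-28, -6, 28]
ROT      : [-6, 28, -28]
LT       : [-6, 0]
STORE 1  : [-6]
NEG      : [6]
PUSH -2  : [6, -2]
LOAD 1   : [6, -2, 0]
POP      : [6, -2]
SUB      : [8]
STORE 0  : []
PUSH 12  : [12]
STORE 1  : []
PUSH 9   : [9]
PUSH 2   : [9, 2]
LOAD 0   : [9, 2, 8]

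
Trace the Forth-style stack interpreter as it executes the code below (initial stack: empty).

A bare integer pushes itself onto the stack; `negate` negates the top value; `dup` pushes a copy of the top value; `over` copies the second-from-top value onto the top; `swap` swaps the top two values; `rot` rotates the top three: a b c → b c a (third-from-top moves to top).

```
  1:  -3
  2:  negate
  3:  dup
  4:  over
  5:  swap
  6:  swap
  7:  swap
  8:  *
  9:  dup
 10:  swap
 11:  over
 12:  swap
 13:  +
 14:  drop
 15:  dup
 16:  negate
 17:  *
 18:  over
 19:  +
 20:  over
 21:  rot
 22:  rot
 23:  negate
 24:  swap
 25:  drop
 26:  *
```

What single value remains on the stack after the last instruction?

234

-3     -> -3
negate -> 3
dup    -> 3 3
over   -> 3 3 3
swap   -> 3 3 3
swap   -> 3 3 3
swap   -> 3 3 3
*      -> 3 9
dup    -> 3 9 9
swap   -> 3 9 9
over   -> 3 9 9 9
swap   -> 3 9 9 9
+      -> 3 9 18
drop   -> 3 9
dup    -> 3 9 9
negate -> 3 9 -9
*      -> 3 -81
over   -> 3 -81 3
+      -> 3 -78
over   -> 3 -78 3
rot    -> -78 3 3
rot    -> 3 3 -78
negate -> 3 3 78
swap   -> 3 78 3
drop   -> 3 78
*      -> 234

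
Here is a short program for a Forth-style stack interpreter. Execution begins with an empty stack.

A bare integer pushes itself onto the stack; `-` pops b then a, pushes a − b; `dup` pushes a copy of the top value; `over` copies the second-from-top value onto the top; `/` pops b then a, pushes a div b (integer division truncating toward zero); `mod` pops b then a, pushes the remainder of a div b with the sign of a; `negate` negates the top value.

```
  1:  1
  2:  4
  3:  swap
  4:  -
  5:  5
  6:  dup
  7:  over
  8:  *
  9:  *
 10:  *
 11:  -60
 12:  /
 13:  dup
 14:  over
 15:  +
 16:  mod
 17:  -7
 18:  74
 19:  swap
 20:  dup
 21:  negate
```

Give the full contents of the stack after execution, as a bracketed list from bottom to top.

1      → [1]
4      → [1, 4]
swap   → [4, 1]
-      → [3]
5      → [3, 5]
dup    → [3, 5, 5]
over   → [3, 5, 5, 5]
*      → [3, 5, 25]
*      → [3, 125]
*      → [375]
-60    → [375, -60]
/      → [-6]
dup    → [-6, -6]
over   → [-6, -6, -6]
+      → [-6, -12]
mod    → [-6]
-7     → [-6, -7]
74     → [-6, -7, 74]
swap   → [-6, 74, -7]
dup    → [-6, 74, -7, -7]
negate → [-6, 74, -7, 7]

[-6, 74, -7, 7]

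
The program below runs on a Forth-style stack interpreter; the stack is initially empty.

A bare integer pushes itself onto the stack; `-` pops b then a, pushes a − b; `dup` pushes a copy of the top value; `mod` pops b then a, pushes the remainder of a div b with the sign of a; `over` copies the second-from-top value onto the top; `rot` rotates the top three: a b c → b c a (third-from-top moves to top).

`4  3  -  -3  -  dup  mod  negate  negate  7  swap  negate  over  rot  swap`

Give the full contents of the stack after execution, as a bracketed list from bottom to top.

[0, 7, 7]

4      -> 4
3      -> 4 3
-      -> 1
-3     -> 1 -3
-      -> 4
dup    -> 4 4
mod    -> 0
negate -> 0
negate -> 0
7      -> 0 7
swap   -> 7 0
negate -> 7 0
over   -> 7 0 7
rot    -> 0 7 7
swap   -> 0 7 7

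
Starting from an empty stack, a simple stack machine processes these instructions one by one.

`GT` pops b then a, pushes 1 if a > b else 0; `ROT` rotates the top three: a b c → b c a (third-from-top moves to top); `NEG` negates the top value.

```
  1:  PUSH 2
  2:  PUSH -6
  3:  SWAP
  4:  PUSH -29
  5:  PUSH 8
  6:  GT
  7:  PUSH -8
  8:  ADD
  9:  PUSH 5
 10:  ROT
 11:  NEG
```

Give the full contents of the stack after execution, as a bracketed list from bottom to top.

PUSH 2    2
PUSH -6   2 -6
SWAP      -6 2
PUSH -29  -6 2 -29
PUSH 8    -6 2 -29 8
GT        -6 2 0
PUSH -8   -6 2 0 -8
ADD       -6 2 -8
PUSH 5    -6 2 -8 5
ROT       -6 -8 5 2
NEG       -6 -8 5 -2

[-6, -8, 5, -2]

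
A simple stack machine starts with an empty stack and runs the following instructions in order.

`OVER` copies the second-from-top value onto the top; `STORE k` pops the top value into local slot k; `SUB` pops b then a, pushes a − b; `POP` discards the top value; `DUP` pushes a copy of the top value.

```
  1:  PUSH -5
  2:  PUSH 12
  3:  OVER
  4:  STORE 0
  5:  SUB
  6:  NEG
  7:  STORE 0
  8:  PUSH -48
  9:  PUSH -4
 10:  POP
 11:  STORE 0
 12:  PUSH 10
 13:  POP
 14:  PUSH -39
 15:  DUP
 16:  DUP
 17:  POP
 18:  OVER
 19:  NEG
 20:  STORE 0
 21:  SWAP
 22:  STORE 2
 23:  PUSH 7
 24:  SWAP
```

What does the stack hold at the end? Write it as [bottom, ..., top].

PUSH -5  : [-5]
PUSH 12  : [-5, 12]
OVER     : [-5, 12, -5]
STORE 0  : [-5, 12]
SUB      : [-17]
NEG      : [17]
STORE 0  : []
PUSH -48 : [-48]
PUSH -4  : [-48, -4]
POP      : [-48]
STORE 0  : []
PUSH 10  : [10]
POP      : []
PUSH -39 : [-39]
DUP      : [-39, -39]
DUP      : [-39, -39, -39]
POP      : [-39, -39]
OVER     : [-39, -39, -39]
NEG      : [-39, -39, 39]
STORE 0  : [-39, -39]
SWAP     : [-39, -39]
STORE 2  : [-39]
PUSH 7   : [-39, 7]
SWAP     : [7, -39]

[7, -39]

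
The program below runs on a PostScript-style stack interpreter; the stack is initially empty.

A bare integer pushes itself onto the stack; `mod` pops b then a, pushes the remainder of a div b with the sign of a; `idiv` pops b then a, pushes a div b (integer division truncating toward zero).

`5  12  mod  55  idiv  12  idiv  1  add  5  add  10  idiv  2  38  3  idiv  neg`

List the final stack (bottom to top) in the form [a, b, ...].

[0, 2, -12]

5    : [5]
12   : [5, 12]
mod  : [5]
55   : [5, 55]
idiv : [0]
12   : [0, 12]
idiv : [0]
1    : [0, 1]
add  : [1]
5    : [1, 5]
add  : [6]
10   : [6, 10]
idiv : [0]
2    : [0, 2]
38   : [0, 2, 38]
3    : [0, 2, 38, 3]
idiv : [0, 2, 12]
neg  : [0, 2, -12]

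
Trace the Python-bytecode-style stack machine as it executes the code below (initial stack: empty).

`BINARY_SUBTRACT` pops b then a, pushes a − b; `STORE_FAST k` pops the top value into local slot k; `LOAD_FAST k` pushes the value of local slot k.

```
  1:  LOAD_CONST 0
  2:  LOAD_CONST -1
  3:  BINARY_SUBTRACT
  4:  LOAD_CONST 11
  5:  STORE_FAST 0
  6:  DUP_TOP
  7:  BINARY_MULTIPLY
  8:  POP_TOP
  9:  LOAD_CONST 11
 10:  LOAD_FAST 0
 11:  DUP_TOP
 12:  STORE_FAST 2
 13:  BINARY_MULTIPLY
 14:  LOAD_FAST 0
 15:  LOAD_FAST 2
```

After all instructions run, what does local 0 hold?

11

LOAD_CONST 0    : [0]
LOAD_CONST -1   : [0, -1]
BINARY_SUBTRACT : [1]
LOAD_CONST 11   : [1, 11]
STORE_FAST 0    : [1]
DUP_TOP         : [1, 1]
BINARY_MULTIPLY : [1]
POP_TOP         : []
LOAD_CONST 11   : [11]
LOAD_FAST 0     : [11, 11]
DUP_TOP         : [11, 11, 11]
STORE_FAST 2    : [11, 11]
BINARY_MULTIPLY : [121]
LOAD_FAST 0     : [121, 11]
LOAD_FAST 2     : [121, 11, 11]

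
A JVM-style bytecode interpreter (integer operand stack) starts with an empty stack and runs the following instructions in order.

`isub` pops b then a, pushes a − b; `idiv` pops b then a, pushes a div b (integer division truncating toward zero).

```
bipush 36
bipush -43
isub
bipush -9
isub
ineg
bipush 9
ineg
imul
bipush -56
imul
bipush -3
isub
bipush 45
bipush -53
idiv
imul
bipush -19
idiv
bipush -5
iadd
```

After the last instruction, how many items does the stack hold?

bipush 36  : [36]
bipush -43 : [36, -43]
isub       : [79]
bipush -9  : [79, -9]
isub       : [88]
ineg       : [-88]
bipush 9   : [-88, 9]
ineg       : [-88, -9]
imul       : [792]
bipush -56 : [792, -56]
imul       : [-44352]
bipush -3  : [-44352, -3]
isub       : [-44349]
bipush 45  : [-44349, 45]
bipush -53 : [-44349, 45, -53]
idiv       : [-44349, 0]
imul       : [0]
bipush -19 : [0, -19]
idiv       : [0]
bipush -5  : [0, -5]
iadd       : [-5]

1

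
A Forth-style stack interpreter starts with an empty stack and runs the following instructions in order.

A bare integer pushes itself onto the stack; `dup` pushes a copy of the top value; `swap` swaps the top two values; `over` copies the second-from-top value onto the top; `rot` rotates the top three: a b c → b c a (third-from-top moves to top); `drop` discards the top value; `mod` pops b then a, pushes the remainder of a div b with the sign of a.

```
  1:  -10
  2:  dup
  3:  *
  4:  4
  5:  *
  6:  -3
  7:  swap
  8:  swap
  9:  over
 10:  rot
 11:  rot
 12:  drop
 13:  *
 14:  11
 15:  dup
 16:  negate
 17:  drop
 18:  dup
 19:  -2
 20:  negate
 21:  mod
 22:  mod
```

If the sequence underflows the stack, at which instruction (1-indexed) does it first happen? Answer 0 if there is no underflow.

-10    -> -10
dup    -> -10 -10
*      -> 100
4      -> 100 4
*      -> 400
-3     -> 400 -3
swap   -> -3 400
swap   -> 400 -3
over   -> 400 -3 400
rot    -> -3 400 400
rot    -> 400 400 -3
drop   -> 400 400
*      -> 160000
11     -> 160000 11
dup    -> 160000 11 11
negate -> 160000 11 -11
drop   -> 160000 11
dup    -> 160000 11 11
-2     -> 160000 11 11 -2
negate -> 160000 11 11 2
mod    -> 160000 11 1
mod    -> 160000 0

0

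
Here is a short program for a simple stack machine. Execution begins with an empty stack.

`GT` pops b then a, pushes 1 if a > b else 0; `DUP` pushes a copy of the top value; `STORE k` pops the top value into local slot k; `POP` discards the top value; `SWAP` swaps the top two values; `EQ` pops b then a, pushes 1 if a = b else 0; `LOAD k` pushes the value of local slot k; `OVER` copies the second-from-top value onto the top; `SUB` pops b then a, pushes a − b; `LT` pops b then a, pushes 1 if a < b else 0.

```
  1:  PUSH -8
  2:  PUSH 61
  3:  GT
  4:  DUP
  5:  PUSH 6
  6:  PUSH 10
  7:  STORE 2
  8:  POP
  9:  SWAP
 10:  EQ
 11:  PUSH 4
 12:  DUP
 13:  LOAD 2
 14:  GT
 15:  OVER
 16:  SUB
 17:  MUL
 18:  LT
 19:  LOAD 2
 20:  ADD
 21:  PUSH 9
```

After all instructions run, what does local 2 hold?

PUSH -8 : -8
PUSH 61 : -8 61
GT      : 0
DUP     : 0 0
PUSH 6  : 0 0 6
PUSH 10 : 0 0 6 10
STORE 2 : 0 0 6
POP     : 0 0
SWAP    : 0 0
EQ      : 1
PUSH 4  : 1 4
DUP     : 1 4 4
LOAD 2  : 1 4 4 10
GT      : 1 4 0
OVER    : 1 4 0 4
SUB     : 1 4 -4
MUL     : 1 -16
LT      : 0
LOAD 2  : 0 10
ADD     : 10
PUSH 9  : 10 9

10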